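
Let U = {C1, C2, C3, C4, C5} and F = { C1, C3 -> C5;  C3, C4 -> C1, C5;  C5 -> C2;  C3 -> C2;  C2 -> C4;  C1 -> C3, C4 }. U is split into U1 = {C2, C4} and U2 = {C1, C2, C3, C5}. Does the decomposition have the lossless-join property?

Yes

Common attributes: U1 ∩ U2 = {C2}.
Closure of {C2}: C2 → C4 applies, adding C4. So (C2)⁺ = {C2, C4}.
This closure contains every attribute of U1, so U1 ∩ U2 → U1. The join is lossless.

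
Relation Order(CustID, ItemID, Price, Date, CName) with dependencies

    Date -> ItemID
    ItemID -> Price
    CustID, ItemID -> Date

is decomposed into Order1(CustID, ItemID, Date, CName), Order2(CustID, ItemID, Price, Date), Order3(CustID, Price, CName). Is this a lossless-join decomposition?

Yes

Chase test. Columns are CustID, ItemID, Price, Date, CName; row i has aⱼ where attribute j ∈ Orderi, else bᵢⱼ.
Initial tableau (one row per fragment):
  row 1: a1 a2 b13 a4 a5
  row 2: a1 a2 a3 a4 b25
  row 3: a1 b32 a3 b34 a5
Rows 1 and 2 agree on ItemID; apply ItemID→Price and equate their Price entries.
Row 1 is now all distinguished symbols — the join is lossless.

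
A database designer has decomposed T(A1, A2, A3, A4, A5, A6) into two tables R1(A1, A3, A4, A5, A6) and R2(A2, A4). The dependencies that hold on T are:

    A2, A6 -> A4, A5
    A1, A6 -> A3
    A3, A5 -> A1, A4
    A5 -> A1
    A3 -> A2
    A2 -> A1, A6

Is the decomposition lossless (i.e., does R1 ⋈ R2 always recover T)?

Common attributes: R1 ∩ R2 = {A4}.
No dependency enlarges {A4}, so (A4)⁺ = {A4}.
The closure contains neither all of R1 = {A1, A3, A4, A5, A6} nor all of R2 = {A2, A4}, so the common attributes are not a superkey of either fragment. The join is lossy.

No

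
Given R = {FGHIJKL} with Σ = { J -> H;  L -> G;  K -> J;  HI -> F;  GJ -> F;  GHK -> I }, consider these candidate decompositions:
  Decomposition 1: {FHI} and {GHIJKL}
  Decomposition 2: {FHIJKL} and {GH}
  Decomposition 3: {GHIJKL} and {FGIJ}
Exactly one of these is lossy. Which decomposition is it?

Decomposition 1: common = {HI}, closure = {FHI} → lossless.
Decomposition 2: common = {H}, closure = {H} → lossy.
Decomposition 3: common = {GIJ}, closure = {FGHIJ} → lossless.

Decomposition 2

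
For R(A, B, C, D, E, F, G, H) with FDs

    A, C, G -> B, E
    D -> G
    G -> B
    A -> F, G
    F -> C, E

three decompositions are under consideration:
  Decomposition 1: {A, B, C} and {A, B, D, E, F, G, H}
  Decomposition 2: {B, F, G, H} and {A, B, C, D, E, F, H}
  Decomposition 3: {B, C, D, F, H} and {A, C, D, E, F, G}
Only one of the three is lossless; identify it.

Decomposition 1: common = {A, B}, closure = {A, B, C, E, F, G} → lossless.
Decomposition 2: common = {B, F, H}, closure = {B, C, E, F, H} → lossy.
Decomposition 3: common = {C, D, F}, closure = {B, C, D, E, F, G} → lossy.

Decomposition 1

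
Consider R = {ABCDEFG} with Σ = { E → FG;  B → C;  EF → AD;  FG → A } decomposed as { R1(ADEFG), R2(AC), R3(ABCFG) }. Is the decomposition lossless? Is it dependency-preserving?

Lossless test (chase): applying each FD to every pair of rows produces no changes in the tableau, so no row becomes fully distinguished — the join is lossy.
Dependency preservation: every FD's attributes lie within a single fragment, so each can be enforced locally — preserved.

lossy but dependency-preserving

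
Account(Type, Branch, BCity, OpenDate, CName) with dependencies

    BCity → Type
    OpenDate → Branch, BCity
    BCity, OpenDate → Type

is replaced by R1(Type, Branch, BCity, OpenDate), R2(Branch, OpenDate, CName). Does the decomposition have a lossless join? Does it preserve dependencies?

Lossless test: (Branch, OpenDate)⁺ = {Type, Branch, BCity, OpenDate}, which contains all of one fragment — lossless.
Dependency preservation: every FD's attributes lie within a single fragment, so each can be enforced locally — preserved.

lossless and dependency-preserving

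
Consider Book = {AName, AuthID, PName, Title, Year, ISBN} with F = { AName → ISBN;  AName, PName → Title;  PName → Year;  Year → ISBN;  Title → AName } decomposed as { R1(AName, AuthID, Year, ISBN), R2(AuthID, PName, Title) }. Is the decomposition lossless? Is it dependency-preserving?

Lossless test: (AuthID)⁺ = {AuthID}, which is a superkey of neither fragment — lossy.
Dependency preservation: the restricted closure of {AName, PName} across the fragments never reaches {Title}, so AName, PName → Title cannot be enforced without a join — not preserved.

lossy and not dependency-preserving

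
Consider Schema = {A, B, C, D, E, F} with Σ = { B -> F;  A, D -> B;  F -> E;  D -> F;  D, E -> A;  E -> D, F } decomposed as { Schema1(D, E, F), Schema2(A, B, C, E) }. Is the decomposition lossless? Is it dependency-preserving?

lossless and dependency-preserving

Lossless test: (E)⁺ = {A, B, D, E, F}, which contains all of one fragment — lossless.
Dependency preservation: B → F; A, D → B; D, E → A are not contained in any single fragment, but the restricted closure of each left-hand side across the fragments still reaches the right-hand side; the remaining FDs each lie inside some fragment. All dependencies are preserved.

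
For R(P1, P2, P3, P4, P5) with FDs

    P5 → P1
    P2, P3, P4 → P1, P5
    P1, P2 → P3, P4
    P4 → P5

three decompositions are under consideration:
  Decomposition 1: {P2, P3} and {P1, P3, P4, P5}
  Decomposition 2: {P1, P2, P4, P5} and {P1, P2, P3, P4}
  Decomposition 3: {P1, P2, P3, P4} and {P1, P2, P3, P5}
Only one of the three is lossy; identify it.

Decomposition 1

Decomposition 1: common = {P3}, closure = {P3} → lossy.
Decomposition 2: common = {P1, P2, P4}, closure = {P1, P2, P3, P4, P5} → lossless.
Decomposition 3: common = {P1, P2, P3}, closure = {P1, P2, P3, P4, P5} → lossless.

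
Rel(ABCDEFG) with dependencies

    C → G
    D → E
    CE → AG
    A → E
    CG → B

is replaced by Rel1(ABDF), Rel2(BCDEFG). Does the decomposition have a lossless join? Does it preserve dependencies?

Lossless test: (BDF)⁺ = {BDEF}, which is a superkey of neither fragment — lossy.
Dependency preservation: the restricted closure of {CE} across the fragments never reaches {AG}, so CE → AG cannot be enforced without a join — not preserved.

lossy and not dependency-preserving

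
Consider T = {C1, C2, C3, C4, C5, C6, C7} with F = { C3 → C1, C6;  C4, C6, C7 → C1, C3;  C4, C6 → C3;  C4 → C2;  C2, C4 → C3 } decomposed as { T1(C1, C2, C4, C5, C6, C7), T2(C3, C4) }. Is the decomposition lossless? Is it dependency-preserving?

lossless but not dependency-preserving

Lossless test: (C4)⁺ = {C1, C2, C3, C4, C6}, which contains all of one fragment — lossless.
Dependency preservation: the restricted closure of {C3} across the fragments never reaches {C1, C6}, so C3 → C1, C6 cannot be enforced without a join — not preserved.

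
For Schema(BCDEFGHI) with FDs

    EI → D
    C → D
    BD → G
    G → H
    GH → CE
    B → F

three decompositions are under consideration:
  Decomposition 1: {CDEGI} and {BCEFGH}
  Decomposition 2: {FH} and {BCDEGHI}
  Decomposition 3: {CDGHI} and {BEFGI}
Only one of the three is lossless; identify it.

Decomposition 1: common = {CEG}, closure = {CDEGH} → lossy.
Decomposition 2: common = {H}, closure = {H} → lossy.
Decomposition 3: common = {GI}, closure = {CDEGHI} → lossless.

Decomposition 3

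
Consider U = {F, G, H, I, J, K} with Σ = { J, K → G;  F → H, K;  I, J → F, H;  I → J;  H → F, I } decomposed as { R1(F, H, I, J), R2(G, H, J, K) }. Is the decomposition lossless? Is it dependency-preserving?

lossless and dependency-preserving

Lossless test: (H, J)⁺ = {F, G, H, I, J, K}, which contains all of one fragment — lossless.
Dependency preservation: F → H, K is not contained in any single fragment, but the restricted closure of its left-hand side across the fragments still reaches the right-hand side; the remaining FDs each lie inside some fragment. All dependencies are preserved.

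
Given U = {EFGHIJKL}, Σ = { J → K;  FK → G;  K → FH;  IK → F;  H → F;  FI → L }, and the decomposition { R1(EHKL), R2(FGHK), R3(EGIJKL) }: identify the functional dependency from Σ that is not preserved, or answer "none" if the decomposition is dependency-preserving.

Check FI → L: no single fragment contains all of {FIL}, and the restricted closure of {FI} across the fragments never reaches {L}.
J → K is preserved.
FK → G is preserved.
K → FH is preserved.
IK → F is preserved.
H → F is preserved.

FI → L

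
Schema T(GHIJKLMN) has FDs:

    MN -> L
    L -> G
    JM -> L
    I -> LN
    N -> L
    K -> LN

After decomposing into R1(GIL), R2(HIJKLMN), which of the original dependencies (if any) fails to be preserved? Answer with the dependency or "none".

none

MN → L lies within R2.
L → G lies within R1.
JM → L lies within R2.
I → LN lies within R2.
N → L lies within R2.
K → LN lies within R2.
Every dependency is enforceable on the fragments, so the decomposition is dependency-preserving.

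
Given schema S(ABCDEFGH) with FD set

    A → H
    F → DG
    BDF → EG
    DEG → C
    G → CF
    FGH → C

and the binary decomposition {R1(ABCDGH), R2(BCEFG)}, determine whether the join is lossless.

Common attributes: R1 ∩ R2 = {BCG}.
Closure of {BCG}: G → CF applies, adding F; F → DG applies, adding D; BDF → EG applies, adding E. So (BCG)⁺ = {BCDEFG}.
This closure contains every attribute of R2, so R1 ∩ R2 → R2. The join is lossless.

Yes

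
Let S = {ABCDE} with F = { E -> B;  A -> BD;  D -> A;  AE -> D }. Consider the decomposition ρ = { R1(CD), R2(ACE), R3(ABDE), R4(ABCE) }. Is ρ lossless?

Yes

Chase test. Columns are ABCDE; row i has aⱼ where attribute j ∈ Ri, else bᵢⱼ.
Initial tableau (one row per fragment):
  row 1: b11 b12 a3 a4 b15
  row 2: a1 b22 a3 b24 a5
  row 3: a1 a2 b33 a4 a5
  row 4: a1 a2 a3 b44 a5
Rows 2 and 3 agree on E; apply E→B and equate their B entries.
Rows 2 and 3 agree on A; apply A→BD and equate their BD entries.
Rows 2 and 4 agree on A; apply A→BD and equate their BD entries.
Rows 1 and 2 agree on D; apply D→A and equate their A entries.
Rows 1 and 2 agree on A; apply A→BD and equate their BD entries.
Row 2 is now all distinguished symbols — the join is lossless.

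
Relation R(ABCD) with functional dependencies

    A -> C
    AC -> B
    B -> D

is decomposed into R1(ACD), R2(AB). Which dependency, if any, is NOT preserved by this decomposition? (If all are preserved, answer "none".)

B -> D

Check B → D: no single fragment contains all of {BD}, and the restricted closure of {B} across the fragments never reaches {D}.
A → C is preserved.
AC → B is preserved.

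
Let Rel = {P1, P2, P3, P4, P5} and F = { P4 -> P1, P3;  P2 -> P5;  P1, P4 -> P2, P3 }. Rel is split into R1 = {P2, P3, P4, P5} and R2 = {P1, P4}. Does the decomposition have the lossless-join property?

Yes

Common attributes: R1 ∩ R2 = {P4}.
Closure of {P4}: P4 → P1, P3 applies, adding P1, P3; P1, P4 → P2, P3 applies, adding P2; P2 → P5 applies, adding P5. So (P4)⁺ = {P1, P2, P3, P4, P5}.
This closure contains every attribute of R1, so R1 ∩ R2 → R1. The join is lossless.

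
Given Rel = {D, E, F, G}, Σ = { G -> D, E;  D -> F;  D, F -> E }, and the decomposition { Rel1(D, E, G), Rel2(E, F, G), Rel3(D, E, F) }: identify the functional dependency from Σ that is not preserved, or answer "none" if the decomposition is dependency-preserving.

none

G → D, E lies within Rel1.
D → F lies within Rel3.
D, F → E lies within Rel3.
Every dependency is enforceable on the fragments, so the decomposition is dependency-preserving.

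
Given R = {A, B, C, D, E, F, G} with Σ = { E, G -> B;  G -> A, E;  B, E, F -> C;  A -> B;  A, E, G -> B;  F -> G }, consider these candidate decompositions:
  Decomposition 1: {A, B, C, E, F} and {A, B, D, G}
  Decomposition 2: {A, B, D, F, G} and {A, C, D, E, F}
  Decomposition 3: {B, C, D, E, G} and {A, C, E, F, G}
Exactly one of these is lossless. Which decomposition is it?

Decomposition 1: common = {A, B}, closure = {A, B} → lossy.
Decomposition 2: common = {A, D, F}, closure = {A, B, C, D, E, F, G} → lossless.
Decomposition 3: common = {C, E, G}, closure = {A, B, C, E, G} → lossy.

Decomposition 2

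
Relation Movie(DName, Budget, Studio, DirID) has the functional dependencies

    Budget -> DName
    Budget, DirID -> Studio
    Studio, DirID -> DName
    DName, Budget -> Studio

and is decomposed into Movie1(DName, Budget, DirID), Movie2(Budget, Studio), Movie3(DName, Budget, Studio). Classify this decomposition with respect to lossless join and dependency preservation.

lossless but not dependency-preserving

Lossless test (chase): Rows 1 and 2 agree on Budget; apply Budget→DName and equate their DName entries. Rows 1 and 2 agree on DName, Budget; apply DName, Budget→Studio and equate their Studio entries. Row 1 is now all distinguished symbols — the join is lossless.
Dependency preservation: the restricted closure of {Studio, DirID} across the fragments never reaches {DName}, so Studio, DirID → DName cannot be enforced without a join — not preserved.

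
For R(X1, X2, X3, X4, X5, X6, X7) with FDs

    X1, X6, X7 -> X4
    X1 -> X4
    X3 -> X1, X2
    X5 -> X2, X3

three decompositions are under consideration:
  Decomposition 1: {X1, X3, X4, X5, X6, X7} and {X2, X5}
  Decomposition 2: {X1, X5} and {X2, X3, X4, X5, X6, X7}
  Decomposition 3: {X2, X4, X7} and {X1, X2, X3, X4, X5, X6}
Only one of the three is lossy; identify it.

Decomposition 3

Decomposition 1: common = {X5}, closure = {X1, X2, X3, X4, X5} → lossless.
Decomposition 2: common = {X5}, closure = {X1, X2, X3, X4, X5} → lossless.
Decomposition 3: common = {X2, X4}, closure = {X2, X4} → lossy.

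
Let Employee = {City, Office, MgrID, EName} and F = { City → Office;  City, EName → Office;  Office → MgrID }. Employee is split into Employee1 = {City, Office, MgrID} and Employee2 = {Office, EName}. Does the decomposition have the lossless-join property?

Common attributes: Employee1 ∩ Employee2 = {Office}.
Closure of {Office}: Office → MgrID applies, adding MgrID. So (Office)⁺ = {Office, MgrID}.
The closure contains neither all of Employee1 = {City, Office, MgrID} nor all of Employee2 = {Office, EName}, so the common attributes are not a superkey of either fragment. The join is lossy.

No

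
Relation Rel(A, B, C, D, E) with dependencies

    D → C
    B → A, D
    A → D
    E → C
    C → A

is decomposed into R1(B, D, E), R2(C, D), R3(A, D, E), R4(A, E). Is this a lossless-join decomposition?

Chase test. Columns are A, B, C, D, E; row i has aⱼ where attribute j ∈ Ri, else bᵢⱼ.
Initial tableau (one row per fragment):
  row 1: b11 a2 b13 a4 a5
  row 2: b21 b22 a3 a4 b25
  row 3: a1 b32 b33 a4 a5
  row 4: a1 b42 b43 b44 a5
Rows 1 and 2 agree on D; apply D→C and equate their C entries.
Rows 1 and 3 agree on D; apply D→C and equate their C entries.
Rows 3 and 4 agree on A; apply A→D and equate their D entries.
Rows 1 and 4 agree on E; apply E→C and equate their C entries.
Rows 1 and 2 agree on C; apply C→A and equate their A entries.
Rows 1 and 3 agree on C; apply C→A and equate their A entries.
Row 1 is now all distinguished symbols — the join is lossless.

Yes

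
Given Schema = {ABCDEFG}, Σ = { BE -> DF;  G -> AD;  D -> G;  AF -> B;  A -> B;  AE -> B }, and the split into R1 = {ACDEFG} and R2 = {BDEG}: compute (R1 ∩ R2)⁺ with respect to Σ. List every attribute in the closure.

R1 ∩ R2 = {DEG}.
G → AD applies, adding A
A → B applies, adding B
BE → DF applies, adding F
Closure: {ABDEFG}.

ABDEFG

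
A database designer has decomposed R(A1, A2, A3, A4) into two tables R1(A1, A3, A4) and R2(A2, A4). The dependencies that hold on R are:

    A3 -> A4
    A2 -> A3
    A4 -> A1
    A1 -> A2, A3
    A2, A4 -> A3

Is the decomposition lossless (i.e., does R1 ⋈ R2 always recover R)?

Common attributes: R1 ∩ R2 = {A4}.
Closure of {A4}: A4 → A1 applies, adding A1; A1 → A2, A3 applies, adding A2, A3. So (A4)⁺ = {A1, A2, A3, A4}.
This closure contains every attribute of R1, so R1 ∩ R2 → R1. The join is lossless.

Yes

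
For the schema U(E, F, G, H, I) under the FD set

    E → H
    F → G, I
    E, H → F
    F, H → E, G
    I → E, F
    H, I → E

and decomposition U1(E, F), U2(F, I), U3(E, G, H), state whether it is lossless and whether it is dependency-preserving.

Lossless test (chase): Rows 1 and 3 agree on E; apply E→H and equate their H entries. Rows 1 and 2 agree on F; apply F→G, I and equate their G, I entries. Rows 1 and 3 agree on E, H; apply E, H→F and equate their F entries. Rows 1 and 3 agree on F, H; apply F, H→E, G and equate their E, G entries. Rows 1 and 2 agree on I; apply I→E, F and equate their E, F entries. Rows 1 and 2 agree on E; apply E→H and equate their H entries. Rows 1 and 3 agree on F; apply F→G, I and equate their G, I entries. Row 1 is now all distinguished symbols — the join is lossless.
Dependency preservation: F → G, I; E, H → F; F, H → E, G; I → E, F; H, I → E are not contained in any single fragment, but the restricted closure of each left-hand side across the fragments still reaches the right-hand side; the remaining FDs each lie inside some fragment. All dependencies are preserved.

lossless and dependency-preserving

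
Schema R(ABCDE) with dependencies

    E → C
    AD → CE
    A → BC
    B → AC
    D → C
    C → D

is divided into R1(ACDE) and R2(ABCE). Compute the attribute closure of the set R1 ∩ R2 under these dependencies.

ABCDE

R1 ∩ R2 = {ACE}.
A → BC applies, adding B
C → D applies, adding D
Closure: {ABCDE}.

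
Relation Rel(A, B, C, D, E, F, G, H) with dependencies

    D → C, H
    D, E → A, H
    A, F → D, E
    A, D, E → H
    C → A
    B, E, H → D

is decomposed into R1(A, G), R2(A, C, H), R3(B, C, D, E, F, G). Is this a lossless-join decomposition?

No

Chase test. Columns are A, B, C, D, E, F, G, H; row i has aⱼ where attribute j ∈ Ri, else bᵢⱼ.
Initial tableau (one row per fragment):
  row 1: a1 b12 b13 b14 b15 b16 a7 b18
  row 2: a1 b22 a3 b24 b25 b26 b27 a8
  row 3: b31 a2 a3 a4 a5 a6 a7 b38
Rows 2 and 3 agree on C; apply C→A and equate their A entries.
No row becomes fully distinguished — the join is lossy.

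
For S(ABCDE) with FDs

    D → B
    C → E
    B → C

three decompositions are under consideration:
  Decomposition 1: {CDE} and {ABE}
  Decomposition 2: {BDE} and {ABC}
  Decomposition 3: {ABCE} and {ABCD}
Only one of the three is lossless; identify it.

Decomposition 1: common = {E}, closure = {E} → lossy.
Decomposition 2: common = {B}, closure = {BCE} → lossy.
Decomposition 3: common = {ABC}, closure = {ABCE} → lossless.

Decomposition 3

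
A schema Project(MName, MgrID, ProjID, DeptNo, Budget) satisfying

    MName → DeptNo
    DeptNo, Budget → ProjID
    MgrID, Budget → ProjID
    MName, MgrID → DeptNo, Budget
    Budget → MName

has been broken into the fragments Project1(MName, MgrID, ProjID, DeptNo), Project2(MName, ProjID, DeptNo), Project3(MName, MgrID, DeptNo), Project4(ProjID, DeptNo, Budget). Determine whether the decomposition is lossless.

No

Chase test. Columns are MName, MgrID, ProjID, DeptNo, Budget; row i has aⱼ where attribute j ∈ Projecti, else bᵢⱼ.
Initial tableau (one row per fragment):
  row 1: a1 a2 a3 a4 b15
  row 2: a1 b22 a3 a4 b25
  row 3: a1 a2 b33 a4 b35
  row 4: b41 b42 a3 a4 a5
Rows 1 and 3 agree on MName, MgrID; apply MName, MgrID→DeptNo, Budget and equate their DeptNo, Budget entries.
Rows 1 and 3 agree on DeptNo, Budget; apply DeptNo, Budget→ProjID and equate their ProjID entries.
No row becomes fully distinguished — the join is lossy.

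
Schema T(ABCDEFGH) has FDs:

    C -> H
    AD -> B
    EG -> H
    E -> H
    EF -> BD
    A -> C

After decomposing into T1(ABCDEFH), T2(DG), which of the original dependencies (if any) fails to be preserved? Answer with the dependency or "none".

none

C → H lies within T1.
AD → B lies within T1.
EG → H: restricted closure across fragments reaches H.
E → H lies within T1.
EF → BD lies within T1.
A → C lies within T1.
Every dependency is enforceable on the fragments, so the decomposition is dependency-preserving.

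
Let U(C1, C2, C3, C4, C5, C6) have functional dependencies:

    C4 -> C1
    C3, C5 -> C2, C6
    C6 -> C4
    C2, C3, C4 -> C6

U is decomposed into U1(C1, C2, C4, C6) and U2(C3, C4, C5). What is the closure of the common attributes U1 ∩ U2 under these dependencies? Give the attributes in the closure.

C1, C4

U1 ∩ U2 = {C4}.
C4 → C1 applies, adding C1
Closure: {C1, C4}.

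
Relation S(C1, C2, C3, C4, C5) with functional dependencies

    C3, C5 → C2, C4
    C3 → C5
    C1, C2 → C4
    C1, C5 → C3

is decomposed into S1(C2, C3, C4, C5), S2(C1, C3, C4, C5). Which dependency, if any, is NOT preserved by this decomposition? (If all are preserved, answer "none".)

C1, C2 → C4

Check C1, C2 → C4: no single fragment contains all of {C1, C2, C4}, and the restricted closure of {C1, C2} across the fragments never reaches {C4}.
C3, C5 → C2, C4 is preserved.
C3 → C5 is preserved.
C1, C5 → C3 is preserved.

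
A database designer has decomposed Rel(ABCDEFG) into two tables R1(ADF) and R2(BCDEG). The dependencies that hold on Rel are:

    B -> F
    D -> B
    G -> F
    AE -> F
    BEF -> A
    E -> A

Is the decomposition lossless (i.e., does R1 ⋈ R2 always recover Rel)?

No

Common attributes: R1 ∩ R2 = {D}.
Closure of {D}: D → B applies, adding B; B → F applies, adding F. So (D)⁺ = {BDF}.
The closure contains neither all of R1 = {ADF} nor all of R2 = {BCDEG}, so the common attributes are not a superkey of either fragment. The join is lossy.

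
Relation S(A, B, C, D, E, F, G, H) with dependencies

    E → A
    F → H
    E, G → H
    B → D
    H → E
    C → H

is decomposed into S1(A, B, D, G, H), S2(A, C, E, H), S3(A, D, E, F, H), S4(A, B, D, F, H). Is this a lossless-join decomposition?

Chase test. Columns are A, B, C, D, E, F, G, H; row i has aⱼ where attribute j ∈ Si, else bᵢⱼ.
Initial tableau (one row per fragment):
  row 1: a1 a2 b13 a4 b15 b16 a7 a8
  row 2: a1 b22 a3 b24 a5 b26 b27 a8
  row 3: a1 b32 b33 a4 a5 a6 b37 a8
  row 4: a1 a2 b43 a4 b45 a6 b47 a8
Rows 1 and 2 agree on H; apply H→E and equate their E entries.
Rows 1 and 4 agree on H; apply H→E and equate their E entries.
No row becomes fully distinguished — the join is lossy.

No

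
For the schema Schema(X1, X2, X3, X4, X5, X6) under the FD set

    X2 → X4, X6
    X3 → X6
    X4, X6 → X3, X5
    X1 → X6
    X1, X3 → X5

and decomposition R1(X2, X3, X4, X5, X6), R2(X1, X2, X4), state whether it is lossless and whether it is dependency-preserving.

Lossless test: (X2, X4)⁺ = {X2, X3, X4, X5, X6}, which contains all of one fragment — lossless.
Dependency preservation: the restricted closure of {X1} across the fragments never reaches {X6}, so X1 → X6 cannot be enforced without a join — not preserved.

lossless but not dependency-preserving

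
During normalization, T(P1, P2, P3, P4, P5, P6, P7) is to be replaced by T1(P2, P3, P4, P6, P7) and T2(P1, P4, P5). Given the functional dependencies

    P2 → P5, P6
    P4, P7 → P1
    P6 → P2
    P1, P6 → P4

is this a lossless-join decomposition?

No

Common attributes: T1 ∩ T2 = {P4}.
No dependency enlarges {P4}, so (P4)⁺ = {P4}.
The closure contains neither all of T1 = {P2, P3, P4, P6, P7} nor all of T2 = {P1, P4, P5}, so the common attributes are not a superkey of either fragment. The join is lossy.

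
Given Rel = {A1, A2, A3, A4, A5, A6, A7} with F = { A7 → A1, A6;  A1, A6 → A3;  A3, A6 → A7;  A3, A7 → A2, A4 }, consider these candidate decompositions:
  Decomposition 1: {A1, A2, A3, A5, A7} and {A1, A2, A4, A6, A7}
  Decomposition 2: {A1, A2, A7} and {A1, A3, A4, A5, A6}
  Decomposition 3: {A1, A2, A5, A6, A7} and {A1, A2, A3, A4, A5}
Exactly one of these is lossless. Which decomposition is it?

Decomposition 1

Decomposition 1: common = {A1, A2, A7}, closure = {A1, A2, A3, A4, A6, A7} → lossless.
Decomposition 2: common = {A1}, closure = {A1} → lossy.
Decomposition 3: common = {A1, A2, A5}, closure = {A1, A2, A5} → lossy.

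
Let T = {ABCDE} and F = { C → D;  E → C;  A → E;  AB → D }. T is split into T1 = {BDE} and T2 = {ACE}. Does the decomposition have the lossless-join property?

No

Common attributes: T1 ∩ T2 = {E}.
Closure of {E}: E → C applies, adding C; C → D applies, adding D. So (E)⁺ = {CDE}.
The closure contains neither all of T1 = {BDE} nor all of T2 = {ACE}, so the common attributes are not a superkey of either fragment. The join is lossy.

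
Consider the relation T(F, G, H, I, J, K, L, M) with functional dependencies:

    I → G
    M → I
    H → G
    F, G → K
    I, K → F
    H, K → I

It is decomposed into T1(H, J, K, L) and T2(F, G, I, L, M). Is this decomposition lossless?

No

Common attributes: T1 ∩ T2 = {L}.
No dependency enlarges {L}, so (L)⁺ = {L}.
The closure contains neither all of T1 = {H, J, K, L} nor all of T2 = {F, G, I, L, M}, so the common attributes are not a superkey of either fragment. The join is lossy.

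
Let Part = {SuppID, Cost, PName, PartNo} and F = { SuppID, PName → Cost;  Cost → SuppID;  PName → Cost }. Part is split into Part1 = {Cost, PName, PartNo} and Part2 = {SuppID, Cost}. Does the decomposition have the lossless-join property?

Yes

Common attributes: Part1 ∩ Part2 = {Cost}.
Closure of {Cost}: Cost → SuppID applies, adding SuppID. So (Cost)⁺ = {SuppID, Cost}.
This closure contains every attribute of Part2, so Part1 ∩ Part2 → Part2. The join is lossless.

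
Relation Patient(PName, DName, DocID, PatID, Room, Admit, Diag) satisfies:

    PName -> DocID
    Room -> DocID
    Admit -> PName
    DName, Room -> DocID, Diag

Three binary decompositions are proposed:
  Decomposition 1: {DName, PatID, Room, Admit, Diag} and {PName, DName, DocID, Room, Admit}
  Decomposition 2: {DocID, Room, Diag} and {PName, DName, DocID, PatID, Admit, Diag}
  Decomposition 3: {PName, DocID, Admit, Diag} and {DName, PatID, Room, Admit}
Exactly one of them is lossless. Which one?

Decomposition 1

Decomposition 1: common = {DName, Room, Admit}, closure = {PName, DName, DocID, Room, Admit, Diag} → lossless.
Decomposition 2: common = {DocID, Diag}, closure = {DocID, Diag} → lossy.
Decomposition 3: common = {Admit}, closure = {PName, DocID, Admit} → lossy.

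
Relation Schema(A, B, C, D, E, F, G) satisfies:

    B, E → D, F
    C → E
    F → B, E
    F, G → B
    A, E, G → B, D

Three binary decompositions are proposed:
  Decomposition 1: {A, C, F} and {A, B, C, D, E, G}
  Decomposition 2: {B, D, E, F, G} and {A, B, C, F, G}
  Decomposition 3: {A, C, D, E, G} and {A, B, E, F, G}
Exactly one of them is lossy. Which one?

Decomposition 1: common = {A, C}, closure = {A, C, E} → lossy.
Decomposition 2: common = {B, F, G}, closure = {B, D, E, F, G} → lossless.
Decomposition 3: common = {A, E, G}, closure = {A, B, D, E, F, G} → lossless.

Decomposition 1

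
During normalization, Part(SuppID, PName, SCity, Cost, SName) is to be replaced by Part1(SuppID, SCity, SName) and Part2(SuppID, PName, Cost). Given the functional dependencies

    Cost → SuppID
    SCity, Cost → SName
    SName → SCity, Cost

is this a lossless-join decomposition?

No

Common attributes: Part1 ∩ Part2 = {SuppID}.
No dependency enlarges {SuppID}, so (SuppID)⁺ = {SuppID}.
The closure contains neither all of Part1 = {SuppID, SCity, SName} nor all of Part2 = {SuppID, PName, Cost}, so the common attributes are not a superkey of either fragment. The join is lossy.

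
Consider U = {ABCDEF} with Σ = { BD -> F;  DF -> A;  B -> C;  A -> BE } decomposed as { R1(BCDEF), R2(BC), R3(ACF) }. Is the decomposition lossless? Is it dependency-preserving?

lossy and not dependency-preserving

Lossless test (chase): applying each FD to every pair of rows produces no changes in the tableau, so no row becomes fully distinguished — the join is lossy.
Dependency preservation: the restricted closure of {DF} across the fragments never reaches {A}, so DF → A cannot be enforced without a join — not preserved.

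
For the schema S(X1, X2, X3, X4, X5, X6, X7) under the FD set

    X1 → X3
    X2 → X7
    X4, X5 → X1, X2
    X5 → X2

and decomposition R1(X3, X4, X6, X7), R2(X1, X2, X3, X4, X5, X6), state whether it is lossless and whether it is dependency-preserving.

lossy and not dependency-preserving

Lossless test: (X3, X4, X6)⁺ = {X3, X4, X6}, which is a superkey of neither fragment — lossy.
Dependency preservation: the restricted closure of {X2} across the fragments never reaches {X7}, so X2 → X7 cannot be enforced without a join — not preserved.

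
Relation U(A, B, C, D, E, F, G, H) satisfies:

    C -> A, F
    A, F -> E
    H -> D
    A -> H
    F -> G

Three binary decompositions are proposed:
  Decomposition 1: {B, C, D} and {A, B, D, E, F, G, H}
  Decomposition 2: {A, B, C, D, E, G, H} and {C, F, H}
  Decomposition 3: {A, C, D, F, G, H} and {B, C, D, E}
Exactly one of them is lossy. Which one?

Decomposition 1

Decomposition 1: common = {B, D}, closure = {B, D} → lossy.
Decomposition 2: common = {C, H}, closure = {A, C, D, E, F, G, H} → lossless.
Decomposition 3: common = {C, D}, closure = {A, C, D, E, F, G, H} → lossless.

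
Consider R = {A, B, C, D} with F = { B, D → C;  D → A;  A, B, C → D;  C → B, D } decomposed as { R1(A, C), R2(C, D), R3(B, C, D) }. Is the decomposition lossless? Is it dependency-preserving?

Lossless test (chase): Rows 2 and 3 agree on D; apply D→A and equate their A entries. Rows 1 and 2 agree on C; apply C→B, D and equate their B, D entries. Rows 1 and 3 agree on C; apply C→B, D and equate their B, D entries. Rows 1 and 2 agree on D; apply D→A and equate their A entries. Row 1 is now all distinguished symbols — the join is lossless.
Dependency preservation: the restricted closure of {D} across the fragments never reaches {A}, so D → A cannot be enforced without a join — not preserved.

lossless but not dependency-preserving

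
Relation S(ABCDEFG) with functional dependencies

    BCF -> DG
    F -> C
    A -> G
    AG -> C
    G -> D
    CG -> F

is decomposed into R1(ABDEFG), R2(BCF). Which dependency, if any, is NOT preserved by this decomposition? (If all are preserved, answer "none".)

Check CG → F: no single fragment contains all of {CFG}, and the restricted closure of {CG} across the fragments never reaches {F}.
BCF → DG is preserved.
F → C is preserved.
A → G is preserved.
AG → C is preserved.
G → D is preserved.

CG -> F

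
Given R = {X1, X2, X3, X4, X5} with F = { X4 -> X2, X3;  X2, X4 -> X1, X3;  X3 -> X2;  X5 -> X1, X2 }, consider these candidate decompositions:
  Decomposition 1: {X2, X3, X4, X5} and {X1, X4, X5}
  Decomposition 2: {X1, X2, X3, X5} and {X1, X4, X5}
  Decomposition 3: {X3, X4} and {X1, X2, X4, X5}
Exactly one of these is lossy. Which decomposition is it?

Decomposition 2

Decomposition 1: common = {X4, X5}, closure = {X1, X2, X3, X4, X5} → lossless.
Decomposition 2: common = {X1, X5}, closure = {X1, X2, X5} → lossy.
Decomposition 3: common = {X4}, closure = {X1, X2, X3, X4} → lossless.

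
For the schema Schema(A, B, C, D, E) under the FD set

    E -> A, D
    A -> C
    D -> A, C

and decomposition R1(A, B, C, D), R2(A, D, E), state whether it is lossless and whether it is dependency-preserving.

Lossless test: (A, D)⁺ = {A, C, D}, which is a superkey of neither fragment — lossy.
Dependency preservation: every FD's attributes lie within a single fragment, so each can be enforced locally — preserved.

lossy but dependency-preserving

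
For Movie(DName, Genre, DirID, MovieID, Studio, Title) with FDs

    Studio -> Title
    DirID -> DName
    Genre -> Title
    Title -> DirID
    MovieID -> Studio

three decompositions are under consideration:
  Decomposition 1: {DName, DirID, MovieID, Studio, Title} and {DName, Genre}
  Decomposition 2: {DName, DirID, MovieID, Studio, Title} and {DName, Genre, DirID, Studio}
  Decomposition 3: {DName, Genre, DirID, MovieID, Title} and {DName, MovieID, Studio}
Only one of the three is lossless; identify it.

Decomposition 3

Decomposition 1: common = {DName}, closure = {DName} → lossy.
Decomposition 2: common = {DName, DirID, Studio}, closure = {DName, DirID, Studio, Title} → lossy.
Decomposition 3: common = {DName, MovieID}, closure = {DName, DirID, MovieID, Studio, Title} → lossless.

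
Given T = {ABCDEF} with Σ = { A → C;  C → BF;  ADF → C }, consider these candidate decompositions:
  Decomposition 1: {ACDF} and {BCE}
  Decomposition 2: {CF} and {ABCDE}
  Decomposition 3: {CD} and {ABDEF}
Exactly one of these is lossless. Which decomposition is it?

Decomposition 1: common = {C}, closure = {BCF} → lossy.
Decomposition 2: common = {C}, closure = {BCF} → lossless.
Decomposition 3: common = {D}, closure = {D} → lossy.

Decomposition 2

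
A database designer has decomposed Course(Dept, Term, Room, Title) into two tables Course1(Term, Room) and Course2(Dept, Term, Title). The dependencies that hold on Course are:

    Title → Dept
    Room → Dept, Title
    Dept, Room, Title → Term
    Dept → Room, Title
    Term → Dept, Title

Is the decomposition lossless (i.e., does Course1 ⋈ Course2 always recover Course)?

Common attributes: Course1 ∩ Course2 = {Term}.
Closure of {Term}: Term → Dept, Title applies, adding Dept, Title; Dept → Room, Title applies, adding Room. So (Term)⁺ = {Dept, Term, Room, Title}.
This closure contains every attribute of Course1, so Course1 ∩ Course2 → Course1. The join is lossless.

Yes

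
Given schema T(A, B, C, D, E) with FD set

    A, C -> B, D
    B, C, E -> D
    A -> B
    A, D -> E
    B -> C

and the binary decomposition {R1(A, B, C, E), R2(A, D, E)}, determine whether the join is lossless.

Yes

Common attributes: R1 ∩ R2 = {A, E}.
Closure of {A, E}: A → B applies, adding B; B → C applies, adding C; A, C → B, D applies, adding D. So (A, E)⁺ = {A, B, C, D, E}.
This closure contains every attribute of R1, so R1 ∩ R2 → R1. The join is lossless.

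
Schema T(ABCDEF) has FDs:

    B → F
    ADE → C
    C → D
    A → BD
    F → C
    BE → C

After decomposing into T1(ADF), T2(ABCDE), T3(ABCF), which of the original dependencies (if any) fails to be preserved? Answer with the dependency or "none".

none

B → F lies within T3.
ADE → C lies within T2.
C → D lies within T2.
A → BD lies within T2.
F → C lies within T3.
BE → C lies within T2.
Every dependency is enforceable on the fragments, so the decomposition is dependency-preserving.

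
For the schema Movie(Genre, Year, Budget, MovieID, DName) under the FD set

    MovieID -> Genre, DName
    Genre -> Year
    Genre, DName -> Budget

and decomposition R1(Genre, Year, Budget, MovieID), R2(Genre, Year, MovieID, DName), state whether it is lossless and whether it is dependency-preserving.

Lossless test: (Genre, Year, MovieID)⁺ = {Genre, Year, Budget, MovieID, DName}, which contains all of one fragment — lossless.
Dependency preservation: the restricted closure of {Genre, DName} across the fragments never reaches {Budget}, so Genre, DName → Budget cannot be enforced without a join — not preserved.

lossless but not dependency-preserving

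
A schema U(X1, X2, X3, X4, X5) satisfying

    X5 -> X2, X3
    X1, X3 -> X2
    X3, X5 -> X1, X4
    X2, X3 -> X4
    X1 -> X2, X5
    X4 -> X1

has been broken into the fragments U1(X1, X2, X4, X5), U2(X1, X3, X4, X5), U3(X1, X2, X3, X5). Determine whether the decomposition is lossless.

Chase test. Columns are X1, X2, X3, X4, X5; row i has aⱼ where attribute j ∈ Ui, else bᵢⱼ.
Initial tableau (one row per fragment):
  row 1: a1 a2 b13 a4 a5
  row 2: a1 b22 a3 a4 a5
  row 3: a1 a2 a3 b34 a5
Rows 1 and 2 agree on X5; apply X5→X2, X3 and equate their X2, X3 entries.
Rows 1 and 3 agree on X3, X5; apply X3, X5→X1, X4 and equate their X1, X4 entries.
Row 1 is now all distinguished symbols — the join is lossless.

Yes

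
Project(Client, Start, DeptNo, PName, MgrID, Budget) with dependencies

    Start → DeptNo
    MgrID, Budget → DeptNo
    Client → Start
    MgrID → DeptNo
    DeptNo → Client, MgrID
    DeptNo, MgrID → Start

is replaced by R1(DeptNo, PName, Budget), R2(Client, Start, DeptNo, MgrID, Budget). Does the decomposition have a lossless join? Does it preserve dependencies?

Lossless test: (DeptNo, Budget)⁺ = {Client, Start, DeptNo, MgrID, Budget}, which contains all of one fragment — lossless.
Dependency preservation: every FD's attributes lie within a single fragment, so each can be enforced locally — preserved.

lossless and dependency-preserving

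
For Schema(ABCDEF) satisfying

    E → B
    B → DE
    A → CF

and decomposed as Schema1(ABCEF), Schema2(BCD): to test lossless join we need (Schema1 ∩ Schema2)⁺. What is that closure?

BCDE

Schema1 ∩ Schema2 = {BC}.
B → DE applies, adding DE
Closure: {BCDE}.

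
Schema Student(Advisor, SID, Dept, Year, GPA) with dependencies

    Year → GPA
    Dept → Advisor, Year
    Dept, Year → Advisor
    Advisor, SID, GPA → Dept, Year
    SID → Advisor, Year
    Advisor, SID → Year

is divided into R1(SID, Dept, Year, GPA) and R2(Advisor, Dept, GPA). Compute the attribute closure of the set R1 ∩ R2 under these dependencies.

Advisor, Dept, Year, GPA

R1 ∩ R2 = {Dept, GPA}.
Dept → Advisor, Year applies, adding Advisor, Year
Closure: {Advisor, Dept, Year, GPA}.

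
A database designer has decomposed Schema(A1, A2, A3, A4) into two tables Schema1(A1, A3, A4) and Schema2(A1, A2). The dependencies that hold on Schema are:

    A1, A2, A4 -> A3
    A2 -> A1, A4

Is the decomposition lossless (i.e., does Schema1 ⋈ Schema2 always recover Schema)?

Common attributes: Schema1 ∩ Schema2 = {A1}.
No dependency enlarges {A1}, so (A1)⁺ = {A1}.
The closure contains neither all of Schema1 = {A1, A3, A4} nor all of Schema2 = {A1, A2}, so the common attributes are not a superkey of either fragment. The join is lossy.

No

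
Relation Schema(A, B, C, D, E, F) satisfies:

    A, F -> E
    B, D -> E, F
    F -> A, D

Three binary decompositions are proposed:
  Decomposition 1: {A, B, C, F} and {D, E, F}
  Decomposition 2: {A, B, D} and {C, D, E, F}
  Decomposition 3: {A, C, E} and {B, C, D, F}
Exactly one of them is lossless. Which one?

Decomposition 1

Decomposition 1: common = {F}, closure = {A, D, E, F} → lossless.
Decomposition 2: common = {D}, closure = {D} → lossy.
Decomposition 3: common = {C}, closure = {C} → lossy.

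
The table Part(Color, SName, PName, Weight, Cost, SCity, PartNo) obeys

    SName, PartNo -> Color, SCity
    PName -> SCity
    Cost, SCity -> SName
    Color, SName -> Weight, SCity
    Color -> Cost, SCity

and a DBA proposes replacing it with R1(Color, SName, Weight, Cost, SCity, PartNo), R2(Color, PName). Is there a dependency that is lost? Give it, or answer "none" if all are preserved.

Check PName → SCity: no single fragment contains all of {PName, SCity}, and the restricted closure of {PName} across the fragments never reaches {SCity}.
SName, PartNo → Color, SCity is preserved.
Cost, SCity → SName is preserved.
Color, SName → Weight, SCity is preserved.
Color → Cost, SCity is preserved.

PName -> SCity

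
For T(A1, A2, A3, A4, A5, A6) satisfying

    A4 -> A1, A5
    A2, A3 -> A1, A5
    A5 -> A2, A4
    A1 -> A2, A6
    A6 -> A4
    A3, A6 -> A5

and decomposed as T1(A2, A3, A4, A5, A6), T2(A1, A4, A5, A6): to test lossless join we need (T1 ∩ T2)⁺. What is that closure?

A1, A2, A4, A5, A6

T1 ∩ T2 = {A4, A5, A6}.
A4 → A1, A5 applies, adding A1
A5 → A2, A4 applies, adding A2
Closure: {A1, A2, A4, A5, A6}.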